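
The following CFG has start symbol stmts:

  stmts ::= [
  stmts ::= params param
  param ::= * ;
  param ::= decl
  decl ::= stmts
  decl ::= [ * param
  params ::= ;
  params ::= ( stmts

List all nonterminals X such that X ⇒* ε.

{ } (none)

No nonterminal has an empty production or an RHS whose symbols are all nullable.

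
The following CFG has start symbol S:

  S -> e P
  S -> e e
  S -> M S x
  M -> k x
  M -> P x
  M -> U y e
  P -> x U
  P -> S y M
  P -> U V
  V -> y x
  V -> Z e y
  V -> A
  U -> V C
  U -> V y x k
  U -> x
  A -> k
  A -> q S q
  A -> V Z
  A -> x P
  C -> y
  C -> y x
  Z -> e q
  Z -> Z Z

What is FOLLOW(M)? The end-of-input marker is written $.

In S -> M S x: add FIRST(S x) = { e, k, q, x, y }.
In P -> S y M: M is at the end, add FOLLOW(P) = { $, e, q, x, y }.
Union: FOLLOW(M) = { $, e, k, q, x, y }.

{ $, e, k, q, x, y }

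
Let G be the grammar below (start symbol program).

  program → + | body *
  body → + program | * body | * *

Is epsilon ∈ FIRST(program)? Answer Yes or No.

No

No nonterminal in this grammar is nullable.
No production of program has an RHS whose symbols are all nullable, so program is not nullable.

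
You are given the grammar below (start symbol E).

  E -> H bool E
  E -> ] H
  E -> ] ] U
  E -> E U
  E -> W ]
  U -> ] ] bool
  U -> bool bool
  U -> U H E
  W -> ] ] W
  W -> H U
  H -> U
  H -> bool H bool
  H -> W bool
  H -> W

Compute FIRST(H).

{ ], bool }

From H -> U: add FIRST(U) = { ], bool }.
H -> bool H bool contributes {bool}.
From H -> W bool: add FIRST(W) = { ], bool }.
From H -> W: add FIRST(W) = { ], bool }.
Union: FIRST(H) = { ], bool }.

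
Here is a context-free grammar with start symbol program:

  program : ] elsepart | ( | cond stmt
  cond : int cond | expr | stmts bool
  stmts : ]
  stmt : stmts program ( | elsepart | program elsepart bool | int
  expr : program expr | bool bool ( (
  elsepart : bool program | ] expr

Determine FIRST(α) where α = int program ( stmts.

int is a terminal; add {int} and stop.

{ int }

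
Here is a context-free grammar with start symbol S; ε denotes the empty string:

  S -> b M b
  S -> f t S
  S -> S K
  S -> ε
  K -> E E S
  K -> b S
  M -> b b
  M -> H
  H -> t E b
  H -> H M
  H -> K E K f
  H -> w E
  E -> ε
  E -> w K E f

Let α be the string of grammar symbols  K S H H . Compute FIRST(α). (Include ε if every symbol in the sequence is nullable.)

{ b, f, t, w }

Add FIRST(K)\{ε} = { b, f, w }; K is nullable, continue.
Add FIRST(S)\{ε} = { b, f, w }; S is nullable, continue.
Add FIRST(H) = { b, f, t, w }; H is not nullable, stop.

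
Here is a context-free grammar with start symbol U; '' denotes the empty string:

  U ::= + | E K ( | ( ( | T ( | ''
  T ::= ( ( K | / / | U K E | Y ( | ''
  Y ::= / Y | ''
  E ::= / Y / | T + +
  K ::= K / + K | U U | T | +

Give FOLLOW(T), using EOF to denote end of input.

{ (, +, / }

In U ::= T (: add FIRST(() = { ( }.
In E ::= T + +: add FIRST(+ +) = { + }.
In K ::= T: T is at the end, add FOLLOW(K) = { (, +, / }.
Union: FOLLOW(T) = { (, +, / }.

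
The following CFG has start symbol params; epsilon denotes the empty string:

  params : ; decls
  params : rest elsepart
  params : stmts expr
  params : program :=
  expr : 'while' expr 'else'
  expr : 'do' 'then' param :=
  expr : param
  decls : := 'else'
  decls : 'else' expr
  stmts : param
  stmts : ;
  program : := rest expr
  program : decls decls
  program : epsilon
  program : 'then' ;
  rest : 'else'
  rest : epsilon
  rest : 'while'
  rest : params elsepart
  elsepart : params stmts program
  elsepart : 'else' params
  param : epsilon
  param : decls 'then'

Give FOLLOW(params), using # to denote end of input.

{ #, 'do', 'else', 'then', 'while', :=, ; }

params is the start symbol, so # ∈ FOLLOW(params).
In rest : params elsepart: add FIRST(elsepart)\{epsilon} = { 'do', 'else', 'then', 'while', :=, ; }.
  Since elsepart is nullable, also add FOLLOW(rest) = { #, 'do', 'else', 'then', 'while', :=, ; }.
In elsepart : params stmts program: add FIRST(stmts program)\{epsilon} = { 'else', 'then', :=, ; }.
  Since stmts program is nullable, also add FOLLOW(elsepart) = { #, 'do', 'else', 'then', 'while', :=, ; }.
In elsepart : 'else' params: params is at the end, add FOLLOW(elsepart) = { #, 'do', 'else', 'then', 'while', :=, ; }.
Union: FOLLOW(params) = { #, 'do', 'else', 'then', 'while', :=, ; }.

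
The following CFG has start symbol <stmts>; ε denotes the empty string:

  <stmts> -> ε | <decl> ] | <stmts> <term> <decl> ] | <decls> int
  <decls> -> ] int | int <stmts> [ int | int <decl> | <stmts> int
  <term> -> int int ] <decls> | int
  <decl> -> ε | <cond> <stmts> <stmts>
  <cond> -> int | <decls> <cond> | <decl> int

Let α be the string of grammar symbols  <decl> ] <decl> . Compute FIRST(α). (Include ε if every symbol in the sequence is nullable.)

Add FIRST(<decl>)\{ε} = { ], int }; <decl> is nullable, continue.
] is a terminal; add {]} and stop.

{ ], int }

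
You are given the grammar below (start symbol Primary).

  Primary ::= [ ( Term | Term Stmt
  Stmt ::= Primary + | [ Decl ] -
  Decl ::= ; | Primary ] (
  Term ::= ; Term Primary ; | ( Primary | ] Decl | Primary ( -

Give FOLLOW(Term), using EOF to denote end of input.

In Primary ::= [ ( Term: Term is at the end, add FOLLOW(Primary) = { EOF, (, +, ;, [, ] }.
In Primary ::= Term Stmt: add FIRST(Stmt) = { (, ;, [, ] }.
In Term ::= ; Term Primary ;: add FIRST(Primary ;) = { (, ;, [, ] }.
Union: FOLLOW(Term) = { EOF, (, +, ;, [, ] }.

{ EOF, (, +, ;, [, ] }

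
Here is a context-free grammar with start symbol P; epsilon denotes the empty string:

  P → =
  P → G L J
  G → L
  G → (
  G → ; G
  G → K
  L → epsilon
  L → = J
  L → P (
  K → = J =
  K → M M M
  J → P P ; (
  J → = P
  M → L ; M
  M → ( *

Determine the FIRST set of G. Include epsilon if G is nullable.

{ (, ;, =, epsilon }

From G → L: add FIRST(L) = { (, ;, =, epsilon } (including epsilon since L is nullable).
G → ( contributes {(}.
G → ; G contributes {;}.
From G → K: add FIRST(K) = { (, ;, = }.
Union: FIRST(G) = { (, ;, =, epsilon }.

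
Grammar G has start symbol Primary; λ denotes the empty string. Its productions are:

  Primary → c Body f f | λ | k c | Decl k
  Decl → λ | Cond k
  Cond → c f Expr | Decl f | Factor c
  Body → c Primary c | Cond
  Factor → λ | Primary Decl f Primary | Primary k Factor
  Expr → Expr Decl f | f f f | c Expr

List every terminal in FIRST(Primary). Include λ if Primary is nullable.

{ c, f, k, λ }

Primary → c Body f f contributes {c}.
Primary → λ contributes λ.
Primary → k c contributes {k}.
From Primary → Decl k: Decl nullable, take FIRST(Decl) ∪ {k} = { c, f, k }.
Union: FIRST(Primary) = { c, f, k, λ }.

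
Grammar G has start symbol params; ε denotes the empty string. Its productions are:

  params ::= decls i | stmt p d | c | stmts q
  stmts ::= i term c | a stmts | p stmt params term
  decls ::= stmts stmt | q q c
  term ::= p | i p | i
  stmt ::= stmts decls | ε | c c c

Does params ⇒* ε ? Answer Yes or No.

No

Nullable nonterminals: stmt.
No production of params has an RHS whose symbols are all nullable, so params is not nullable.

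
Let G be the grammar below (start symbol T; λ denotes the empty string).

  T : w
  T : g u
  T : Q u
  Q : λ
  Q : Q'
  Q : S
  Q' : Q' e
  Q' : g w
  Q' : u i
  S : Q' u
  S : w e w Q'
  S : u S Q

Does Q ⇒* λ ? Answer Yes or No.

Q has an λ-production, so Q ⇒ λ.

Yes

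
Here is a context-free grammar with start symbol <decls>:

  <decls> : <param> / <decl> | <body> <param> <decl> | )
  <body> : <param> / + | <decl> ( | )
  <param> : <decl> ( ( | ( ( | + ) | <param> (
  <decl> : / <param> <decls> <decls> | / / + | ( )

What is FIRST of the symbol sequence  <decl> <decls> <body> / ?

{ (, / }

Add FIRST(<decl>) = { (, / }; <decl> is not nullable, stop.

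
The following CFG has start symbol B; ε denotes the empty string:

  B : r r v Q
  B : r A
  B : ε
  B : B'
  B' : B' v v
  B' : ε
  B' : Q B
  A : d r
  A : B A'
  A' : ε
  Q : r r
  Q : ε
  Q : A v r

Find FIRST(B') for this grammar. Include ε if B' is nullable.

{ d, r, v, ε }

From B' : B' v v: B' nullable, take FIRST(B') ∪ {v} = { d, r, v }.
B' : ε contributes ε.
From B' : Q B: Q, B nullable, take FIRST(Q) ∪ FIRST(B) = { d, r, v }; also ε since the whole RHS is nullable.
Union: FIRST(B') = { d, r, v, ε }.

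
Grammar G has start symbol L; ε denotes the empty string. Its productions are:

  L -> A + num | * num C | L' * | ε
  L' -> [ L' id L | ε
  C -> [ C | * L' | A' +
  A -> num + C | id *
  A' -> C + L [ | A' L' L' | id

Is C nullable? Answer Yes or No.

No

Nullable nonterminals: L, L'.
No production of C has an RHS whose symbols are all nullable, so C is not nullable.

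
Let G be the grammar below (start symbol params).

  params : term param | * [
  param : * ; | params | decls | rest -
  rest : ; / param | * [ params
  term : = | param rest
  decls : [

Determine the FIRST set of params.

{ *, ;, =, [ }

From params : term param: add FIRST(term) = { *, ;, =, [ }.
params : * [ contributes {*}.
Union: FIRST(params) = { *, ;, =, [ }.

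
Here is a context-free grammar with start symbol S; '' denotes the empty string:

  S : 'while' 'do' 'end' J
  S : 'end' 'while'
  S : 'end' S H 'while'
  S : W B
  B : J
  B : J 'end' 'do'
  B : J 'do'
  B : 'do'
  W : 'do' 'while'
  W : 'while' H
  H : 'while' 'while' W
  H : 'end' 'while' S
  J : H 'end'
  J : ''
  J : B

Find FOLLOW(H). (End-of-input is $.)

In S : 'end' S H 'while': add FIRST('while') = { 'while' }.
In W : 'while' H: H is at the end, add FOLLOW(W) = { $, 'do', 'end', 'while' }.
In J : H 'end': add FIRST('end') = { 'end' }.
Union: FOLLOW(H) = { $, 'do', 'end', 'while' }.

{ $, 'do', 'end', 'while' }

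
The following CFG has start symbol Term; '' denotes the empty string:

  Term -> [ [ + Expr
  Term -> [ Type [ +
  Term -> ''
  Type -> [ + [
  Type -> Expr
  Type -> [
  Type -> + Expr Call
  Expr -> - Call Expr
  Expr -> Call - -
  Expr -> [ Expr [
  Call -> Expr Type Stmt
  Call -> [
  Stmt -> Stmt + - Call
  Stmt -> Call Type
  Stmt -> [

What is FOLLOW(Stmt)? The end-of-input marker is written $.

In Call -> Expr Type Stmt: Stmt is at the end, add FOLLOW(Call) = { +, -, [ }.
In Stmt -> Stmt + - Call: add FIRST(+ - Call) = { + }.
Union: FOLLOW(Stmt) = { +, -, [ }.

{ +, -, [ }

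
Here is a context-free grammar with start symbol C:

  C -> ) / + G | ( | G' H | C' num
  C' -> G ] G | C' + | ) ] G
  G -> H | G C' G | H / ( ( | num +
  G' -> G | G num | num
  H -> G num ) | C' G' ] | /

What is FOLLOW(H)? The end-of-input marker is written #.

In C -> G' H: H is at the end, add FOLLOW(C) = { # }.
In G -> H: H is at the end, add FOLLOW(G) = { #, ), +, /, ], num }.
In G -> H / ( (: add FIRST(/ ( () = { / }.
Union: FOLLOW(H) = { #, ), +, /, ], num }.

{ #, ), +, /, ], num }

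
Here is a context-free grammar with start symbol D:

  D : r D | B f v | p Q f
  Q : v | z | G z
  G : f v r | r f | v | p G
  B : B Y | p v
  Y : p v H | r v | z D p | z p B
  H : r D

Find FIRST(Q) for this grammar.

{ f, p, r, v, z }

Q : v contributes {v}.
Q : z contributes {z}.
From Q : G z: add FIRST(G) = { f, p, r, v }.
Union: FIRST(Q) = { f, p, r, v, z }.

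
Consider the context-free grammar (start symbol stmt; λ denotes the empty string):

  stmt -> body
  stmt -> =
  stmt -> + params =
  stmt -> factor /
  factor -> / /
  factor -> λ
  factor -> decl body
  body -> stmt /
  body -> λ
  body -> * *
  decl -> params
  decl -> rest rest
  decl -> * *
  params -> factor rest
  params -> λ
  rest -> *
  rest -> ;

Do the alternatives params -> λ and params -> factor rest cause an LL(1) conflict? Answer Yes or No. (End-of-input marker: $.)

FIRST(λ) = { λ } and FIRST(factor rest) = { *, +, /, ;, = }.
The first alternative is nullable and FOLLOW(params) = { *, +, /, ;, = } shares * with FIRST of the second — conflict.

Yes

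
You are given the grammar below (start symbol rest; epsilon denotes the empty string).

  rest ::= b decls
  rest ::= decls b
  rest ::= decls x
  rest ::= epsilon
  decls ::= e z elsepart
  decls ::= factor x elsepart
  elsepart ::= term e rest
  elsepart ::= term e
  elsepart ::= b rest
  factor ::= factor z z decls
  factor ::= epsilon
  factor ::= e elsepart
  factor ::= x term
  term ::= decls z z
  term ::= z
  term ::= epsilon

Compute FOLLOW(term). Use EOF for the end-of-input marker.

In elsepart ::= term e rest: add FIRST(e rest) = { e }.
In elsepart ::= term e: add FIRST(e) = { e }.
In factor ::= x term: term is at the end, add FOLLOW(factor) = { x, z }.
Union: FOLLOW(term) = { e, x, z }.

{ e, x, z }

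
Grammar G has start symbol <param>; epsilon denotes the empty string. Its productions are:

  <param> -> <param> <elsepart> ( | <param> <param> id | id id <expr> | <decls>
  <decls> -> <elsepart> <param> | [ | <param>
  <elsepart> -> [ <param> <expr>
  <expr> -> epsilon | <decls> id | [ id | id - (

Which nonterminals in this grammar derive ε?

{ <expr> }

Directly nullable (have an epsilon-production): <expr>.
No other nonterminal has a production whose RHS symbols are all nullable.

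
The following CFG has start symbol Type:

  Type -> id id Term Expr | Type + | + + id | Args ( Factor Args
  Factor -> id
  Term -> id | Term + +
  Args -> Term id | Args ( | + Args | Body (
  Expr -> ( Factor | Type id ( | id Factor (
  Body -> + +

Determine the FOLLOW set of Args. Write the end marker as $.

In Type -> Args ( Factor Args: add FIRST(( Factor Args) = { ( }.
In Type -> Args ( Factor Args: Args is at the end, add FOLLOW(Type) = { $, +, id }.
In Args -> Args (: add FIRST(() = { ( }.
In Args -> + Args: Args is at the end, add FOLLOW(Args) = { $, (, +, id }.
Union: FOLLOW(Args) = { $, (, +, id }.

{ $, (, +, id }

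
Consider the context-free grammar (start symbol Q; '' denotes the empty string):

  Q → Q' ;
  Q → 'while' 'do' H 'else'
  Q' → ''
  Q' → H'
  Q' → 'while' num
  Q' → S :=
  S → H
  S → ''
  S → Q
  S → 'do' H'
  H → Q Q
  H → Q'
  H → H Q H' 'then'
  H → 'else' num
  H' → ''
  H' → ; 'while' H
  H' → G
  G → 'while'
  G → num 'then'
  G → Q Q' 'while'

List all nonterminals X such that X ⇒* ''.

{ H, H', Q', S }

Directly nullable (have an ''-production): Q', S, H'.
H → Q' with every symbol nullable, so H is nullable.
No other nonterminal has a production whose RHS symbols are all nullable.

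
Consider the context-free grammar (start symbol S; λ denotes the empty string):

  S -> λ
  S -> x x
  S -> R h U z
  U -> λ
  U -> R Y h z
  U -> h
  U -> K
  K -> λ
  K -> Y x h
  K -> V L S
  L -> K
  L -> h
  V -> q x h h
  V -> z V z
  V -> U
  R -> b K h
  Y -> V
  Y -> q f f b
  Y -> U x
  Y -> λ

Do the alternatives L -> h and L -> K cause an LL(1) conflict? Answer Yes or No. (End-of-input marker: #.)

FIRST(h) = { h } and FIRST(K) = { b, h, q, x, z, λ }.
Both contain h, so the two alternatives are not disjoint — LL(1) conflict.

Yes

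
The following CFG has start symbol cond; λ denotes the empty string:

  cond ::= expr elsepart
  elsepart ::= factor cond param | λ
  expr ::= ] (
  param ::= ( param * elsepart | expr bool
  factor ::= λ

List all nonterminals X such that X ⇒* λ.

Directly nullable (have an λ-production): elsepart, factor.
No other nonterminal has a production whose RHS symbols are all nullable.

{ elsepart, factor }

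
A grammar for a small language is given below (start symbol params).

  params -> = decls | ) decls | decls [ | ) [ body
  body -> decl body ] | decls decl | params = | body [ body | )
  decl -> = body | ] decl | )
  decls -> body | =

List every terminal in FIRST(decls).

From decls -> body: add FIRST(body) = { ), =, ] }.
decls -> = contributes {=}.
Union: FIRST(decls) = { ), =, ] }.

{ ), =, ] }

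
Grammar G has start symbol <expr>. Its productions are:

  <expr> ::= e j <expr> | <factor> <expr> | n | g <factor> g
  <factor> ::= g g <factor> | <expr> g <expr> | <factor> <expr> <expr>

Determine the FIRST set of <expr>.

<expr> ::= e j <expr> contributes {e}.
From <expr> ::= <factor> <expr>: add FIRST(<factor>) = { e, g, n }.
<expr> ::= n contributes {n}.
<expr> ::= g <factor> g contributes {g}.
Union: FIRST(<expr>) = { e, g, n }.

{ e, g, n }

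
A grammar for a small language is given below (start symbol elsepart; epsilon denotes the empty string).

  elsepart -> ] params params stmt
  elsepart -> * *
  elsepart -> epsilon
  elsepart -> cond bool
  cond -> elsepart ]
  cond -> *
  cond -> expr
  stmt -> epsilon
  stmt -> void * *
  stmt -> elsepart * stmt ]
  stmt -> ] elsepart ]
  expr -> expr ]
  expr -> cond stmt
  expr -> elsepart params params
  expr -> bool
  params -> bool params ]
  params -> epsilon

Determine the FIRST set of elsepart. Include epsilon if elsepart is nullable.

{ *, ], bool, void, epsilon }

elsepart -> ] params params stmt contributes {]}.
elsepart -> * * contributes {*}.
elsepart -> epsilon contributes epsilon.
From elsepart -> cond bool: cond nullable, take FIRST(cond) ∪ {bool} = { *, ], bool, void }.
Union: FIRST(elsepart) = { *, ], bool, void, epsilon }.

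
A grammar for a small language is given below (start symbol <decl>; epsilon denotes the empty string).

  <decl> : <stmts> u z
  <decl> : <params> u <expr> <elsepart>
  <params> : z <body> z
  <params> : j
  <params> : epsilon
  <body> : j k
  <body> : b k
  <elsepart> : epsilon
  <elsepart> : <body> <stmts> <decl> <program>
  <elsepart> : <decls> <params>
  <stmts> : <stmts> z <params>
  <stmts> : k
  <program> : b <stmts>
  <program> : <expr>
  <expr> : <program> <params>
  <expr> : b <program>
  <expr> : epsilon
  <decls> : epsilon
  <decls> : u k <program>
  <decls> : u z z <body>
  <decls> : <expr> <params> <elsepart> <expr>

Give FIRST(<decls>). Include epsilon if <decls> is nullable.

{ b, j, u, z, epsilon }

<decls> : epsilon contributes epsilon.
<decls> : u k <program> contributes {u}.
<decls> : u z z <body> contributes {u}.
From <decls> : <expr> <params> <elsepart> <expr>: <expr>, <params>, <elsepart>, <expr> nullable, take FIRST(<expr>) ∪ FIRST(<params>) ∪ FIRST(<elsepart>) ∪ FIRST(<expr>) = { b, j, u, z }; also epsilon since the whole RHS is nullable.
Union: FIRST(<decls>) = { b, j, u, z, epsilon }.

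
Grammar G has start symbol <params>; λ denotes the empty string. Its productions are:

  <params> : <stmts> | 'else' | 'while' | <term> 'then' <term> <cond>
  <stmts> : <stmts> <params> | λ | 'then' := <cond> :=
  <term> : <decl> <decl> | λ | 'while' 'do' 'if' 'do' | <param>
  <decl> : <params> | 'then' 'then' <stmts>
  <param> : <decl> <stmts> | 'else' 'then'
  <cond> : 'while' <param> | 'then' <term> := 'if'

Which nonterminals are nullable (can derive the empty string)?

{ <decl>, <param>, <params>, <stmts>, <term> }

Directly nullable (have an λ-production): <stmts>, <term>.
<param> : <decl> <stmts> with every symbol nullable, so <param> is nullable.
<params> : <stmts> with every symbol nullable, so <params> is nullable.
<decl> : <params> with every symbol nullable, so <decl> is nullable.
No other nonterminal has a production whose RHS symbols are all nullable.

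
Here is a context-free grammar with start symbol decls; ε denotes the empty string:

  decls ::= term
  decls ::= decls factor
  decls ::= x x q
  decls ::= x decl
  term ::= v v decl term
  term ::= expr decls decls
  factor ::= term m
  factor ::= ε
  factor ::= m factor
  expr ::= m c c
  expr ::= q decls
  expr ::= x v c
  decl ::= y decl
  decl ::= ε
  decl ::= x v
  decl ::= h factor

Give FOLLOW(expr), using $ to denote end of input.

In term ::= expr decls decls: add FIRST(decls decls) = { m, q, v, x }.
Union: FOLLOW(expr) = { m, q, v, x }.

{ m, q, v, x }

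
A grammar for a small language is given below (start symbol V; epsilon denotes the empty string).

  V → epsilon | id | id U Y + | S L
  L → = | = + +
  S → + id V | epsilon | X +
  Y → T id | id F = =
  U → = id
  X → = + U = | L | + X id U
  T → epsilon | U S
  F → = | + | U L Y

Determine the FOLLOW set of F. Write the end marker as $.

In Y → id F = =: add FIRST(= =) = { = }.
Union: FOLLOW(F) = { = }.

{ = }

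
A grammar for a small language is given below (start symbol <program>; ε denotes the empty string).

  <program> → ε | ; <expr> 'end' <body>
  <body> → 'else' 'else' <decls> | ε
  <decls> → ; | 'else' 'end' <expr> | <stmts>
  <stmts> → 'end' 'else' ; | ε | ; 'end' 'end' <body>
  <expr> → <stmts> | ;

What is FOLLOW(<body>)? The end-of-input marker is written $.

{ $, 'end' }

In <program> → ; <expr> 'end' <body>: <body> is at the end, add FOLLOW(<program>) = { $ }.
In <stmts> → ; 'end' 'end' <body>: <body> is at the end, add FOLLOW(<stmts>) = { $, 'end' }.
Union: FOLLOW(<body>) = { $, 'end' }.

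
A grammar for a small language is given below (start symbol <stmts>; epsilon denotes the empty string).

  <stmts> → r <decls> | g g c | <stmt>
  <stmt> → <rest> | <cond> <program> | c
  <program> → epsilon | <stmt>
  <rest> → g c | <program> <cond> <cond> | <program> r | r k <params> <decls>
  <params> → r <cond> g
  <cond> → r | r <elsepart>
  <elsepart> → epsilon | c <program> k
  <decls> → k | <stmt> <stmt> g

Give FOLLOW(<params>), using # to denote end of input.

{ c, g, k, r }

In <rest> → r k <params> <decls>: add FIRST(<decls>) = { c, g, k, r }.
Union: FOLLOW(<params>) = { c, g, k, r }.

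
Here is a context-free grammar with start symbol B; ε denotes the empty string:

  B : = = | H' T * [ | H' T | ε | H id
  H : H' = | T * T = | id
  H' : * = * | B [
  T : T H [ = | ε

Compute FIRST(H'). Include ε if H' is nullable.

{ *, =, [, id }

H' : * = * contributes {*}.
From H' : B [: B nullable, take FIRST(B) ∪ {[} = { *, =, [, id }.
Union: FIRST(H') = { *, =, [, id }.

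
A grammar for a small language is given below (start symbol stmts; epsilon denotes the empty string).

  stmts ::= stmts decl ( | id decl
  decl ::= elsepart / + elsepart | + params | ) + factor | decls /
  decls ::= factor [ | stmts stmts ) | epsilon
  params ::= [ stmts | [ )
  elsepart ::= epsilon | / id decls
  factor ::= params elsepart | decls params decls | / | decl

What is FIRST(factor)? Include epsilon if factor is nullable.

{ ), +, /, [, id }

From factor ::= params elsepart: add FIRST(params) = { [ }.
From factor ::= decls params decls: decls nullable, take FIRST(decls) ∪ FIRST(params) = { ), +, /, [, id }.
factor ::= / contributes {/}.
From factor ::= decl: add FIRST(decl) = { ), +, /, [, id }.
Union: FIRST(factor) = { ), +, /, [, id }.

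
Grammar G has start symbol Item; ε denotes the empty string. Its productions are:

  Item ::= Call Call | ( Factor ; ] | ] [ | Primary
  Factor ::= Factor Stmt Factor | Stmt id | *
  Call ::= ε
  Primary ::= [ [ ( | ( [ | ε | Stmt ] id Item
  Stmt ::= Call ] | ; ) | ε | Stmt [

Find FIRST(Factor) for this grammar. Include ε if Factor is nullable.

{ *, ;, [, ], id }

From Factor ::= Factor Stmt Factor: add FIRST(Factor) = { *, ;, [, ], id }.
From Factor ::= Stmt id: Stmt nullable, take FIRST(Stmt) ∪ {id} = { ;, [, ], id }.
Factor ::= * contributes {*}.
Union: FIRST(Factor) = { *, ;, [, ], id }.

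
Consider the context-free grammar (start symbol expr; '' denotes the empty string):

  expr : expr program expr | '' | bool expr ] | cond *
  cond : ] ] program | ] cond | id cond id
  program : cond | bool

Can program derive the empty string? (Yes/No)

Nullable nonterminals: expr.
No production of program has an RHS whose symbols are all nullable, so program is not nullable.

No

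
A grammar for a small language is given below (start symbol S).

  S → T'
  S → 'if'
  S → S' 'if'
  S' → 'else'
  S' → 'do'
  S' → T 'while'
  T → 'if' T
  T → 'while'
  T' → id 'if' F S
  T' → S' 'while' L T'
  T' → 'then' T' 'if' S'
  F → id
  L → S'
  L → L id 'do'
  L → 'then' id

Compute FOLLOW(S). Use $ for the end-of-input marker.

S is the start symbol, so $ ∈ FOLLOW(S).
In T' → id 'if' F S: S is at the end, add FOLLOW(T') = { $, 'if' }.
Union: FOLLOW(S) = { $, 'if' }.

{ $, 'if' }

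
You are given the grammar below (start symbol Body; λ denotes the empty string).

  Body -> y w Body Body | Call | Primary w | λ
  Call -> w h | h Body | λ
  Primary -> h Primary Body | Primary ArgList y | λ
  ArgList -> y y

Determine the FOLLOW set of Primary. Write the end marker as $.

In Body -> Primary w: add FIRST(w) = { w }.
In Primary -> h Primary Body: add FIRST(Body)\{λ} = { h, w, y }.
  Since Body is nullable, also add FOLLOW(Primary) = { h, w, y }.
In Primary -> Primary ArgList y: add FIRST(ArgList y) = { y }.
Union: FOLLOW(Primary) = { h, w, y }.

{ h, w, y }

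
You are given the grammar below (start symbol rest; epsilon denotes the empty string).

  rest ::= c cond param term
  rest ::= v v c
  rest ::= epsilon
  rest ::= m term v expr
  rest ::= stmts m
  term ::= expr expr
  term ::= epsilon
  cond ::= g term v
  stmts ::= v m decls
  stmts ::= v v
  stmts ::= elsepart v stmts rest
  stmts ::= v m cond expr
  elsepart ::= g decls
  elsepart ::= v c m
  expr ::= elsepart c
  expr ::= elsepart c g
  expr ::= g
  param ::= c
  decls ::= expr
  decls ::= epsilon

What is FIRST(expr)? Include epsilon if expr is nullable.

From expr ::= elsepart c: add FIRST(elsepart) = { g, v }.
From expr ::= elsepart c g: add FIRST(elsepart) = { g, v }.
expr ::= g contributes {g}.
Union: FIRST(expr) = { g, v }.

{ g, v }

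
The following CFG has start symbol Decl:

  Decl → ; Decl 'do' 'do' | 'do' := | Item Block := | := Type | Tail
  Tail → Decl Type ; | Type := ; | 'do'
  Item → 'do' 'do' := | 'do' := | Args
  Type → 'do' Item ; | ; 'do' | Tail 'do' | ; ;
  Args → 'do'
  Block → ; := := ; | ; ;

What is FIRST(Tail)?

{ 'do', :=, ; }

From Tail → Decl Type ;: add FIRST(Decl) = { 'do', :=, ; }.
From Tail → Type := ;: add FIRST(Type) = { 'do', :=, ; }.
Tail → 'do' contributes {'do'}.
Union: FIRST(Tail) = { 'do', :=, ; }.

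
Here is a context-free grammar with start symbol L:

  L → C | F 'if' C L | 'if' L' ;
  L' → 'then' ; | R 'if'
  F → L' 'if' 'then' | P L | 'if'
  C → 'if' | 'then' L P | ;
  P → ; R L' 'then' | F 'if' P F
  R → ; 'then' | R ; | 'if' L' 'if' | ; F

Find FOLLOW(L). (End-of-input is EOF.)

{ EOF, 'if', 'then', ; }

L is the start symbol, so EOF ∈ FOLLOW(L).
In L → F 'if' C L: L is at the end, add FOLLOW(L) = { EOF, 'if', 'then', ; }.
In F → P L: L is at the end, add FOLLOW(F) = { EOF, 'if', 'then', ; }.
In C → 'then' L P: add FIRST(P) = { 'if', 'then', ; }.
Union: FOLLOW(L) = { EOF, 'if', 'then', ; }.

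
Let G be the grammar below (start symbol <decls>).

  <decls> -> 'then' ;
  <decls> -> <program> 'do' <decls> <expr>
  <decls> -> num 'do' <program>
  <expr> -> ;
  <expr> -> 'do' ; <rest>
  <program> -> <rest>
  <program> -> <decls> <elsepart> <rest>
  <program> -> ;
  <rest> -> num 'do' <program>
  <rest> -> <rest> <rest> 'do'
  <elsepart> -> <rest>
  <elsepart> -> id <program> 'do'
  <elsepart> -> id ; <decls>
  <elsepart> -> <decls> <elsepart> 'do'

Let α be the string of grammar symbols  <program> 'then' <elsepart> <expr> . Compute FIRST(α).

{ 'then', ;, num }

Add FIRST(<program>) = { 'then', ;, num }; <program> is not nullable, stop.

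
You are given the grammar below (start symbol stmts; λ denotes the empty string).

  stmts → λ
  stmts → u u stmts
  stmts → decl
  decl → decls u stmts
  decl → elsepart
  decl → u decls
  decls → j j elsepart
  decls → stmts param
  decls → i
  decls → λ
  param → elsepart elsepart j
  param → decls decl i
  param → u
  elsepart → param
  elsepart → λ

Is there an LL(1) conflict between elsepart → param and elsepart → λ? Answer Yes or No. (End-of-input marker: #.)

FIRST(param) = { i, j, u } and FIRST(λ) = { λ }.
The second alternative is nullable and FOLLOW(elsepart) = { #, i, j, u } shares i with FIRST of the first — conflict.

Yes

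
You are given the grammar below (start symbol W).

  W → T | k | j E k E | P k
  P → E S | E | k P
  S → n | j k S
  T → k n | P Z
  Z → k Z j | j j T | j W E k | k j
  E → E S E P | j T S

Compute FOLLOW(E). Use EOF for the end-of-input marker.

{ EOF, j, k, n }

In W → j E k E: add FIRST(k E) = { k }.
In W → j E k E: E is at the end, add FOLLOW(W) = { EOF, j }.
In P → E S: add FIRST(S) = { j, n }.
In P → E: E is at the end, add FOLLOW(P) = { EOF, j, k, n }.
In Z → j W E k: add FIRST(k) = { k }.
In E → E S E P: add FIRST(S E P) = { j, n }.
In E → E S E P: add FIRST(P) = { j, k }.
Union: FOLLOW(E) = { EOF, j, k, n }.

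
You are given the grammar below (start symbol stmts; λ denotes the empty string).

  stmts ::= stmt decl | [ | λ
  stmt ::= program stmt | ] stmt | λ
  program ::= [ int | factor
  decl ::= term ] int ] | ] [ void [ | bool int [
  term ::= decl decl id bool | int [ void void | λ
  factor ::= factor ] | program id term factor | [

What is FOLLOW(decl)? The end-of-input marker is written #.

{ #, ], bool, id, int }

In stmts ::= stmt decl: decl is at the end, add FOLLOW(stmts) = { # }.
In term ::= decl decl id bool: add FIRST(decl id bool) = { ], bool, int }.
In term ::= decl decl id bool: add FIRST(id bool) = { id }.
Union: FOLLOW(decl) = { #, ], bool, id, int }.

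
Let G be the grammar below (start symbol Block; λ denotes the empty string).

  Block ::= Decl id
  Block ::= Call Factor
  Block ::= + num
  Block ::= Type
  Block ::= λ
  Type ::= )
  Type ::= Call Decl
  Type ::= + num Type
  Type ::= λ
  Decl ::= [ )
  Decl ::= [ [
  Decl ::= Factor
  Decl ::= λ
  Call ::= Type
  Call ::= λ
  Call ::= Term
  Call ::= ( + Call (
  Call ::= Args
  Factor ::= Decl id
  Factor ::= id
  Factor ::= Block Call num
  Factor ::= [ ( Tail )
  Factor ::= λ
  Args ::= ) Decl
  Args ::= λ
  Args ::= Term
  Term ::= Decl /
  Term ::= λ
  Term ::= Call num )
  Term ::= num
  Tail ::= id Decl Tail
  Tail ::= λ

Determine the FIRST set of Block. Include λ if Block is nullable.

From Block ::= Decl id: Decl nullable, take FIRST(Decl) ∪ {id} = { (, ), +, /, [, id, num }.
From Block ::= Call Factor: Call, Factor nullable, take FIRST(Call) ∪ FIRST(Factor) = { (, ), +, /, [, id, num }; also λ since the whole RHS is nullable.
Block ::= + num contributes {+}.
From Block ::= Type: add FIRST(Type) = { (, ), +, /, [, id, num, λ } (including λ since Type is nullable).
Block ::= λ contributes λ.
Union: FIRST(Block) = { (, ), +, /, [, id, num, λ }.

{ (, ), +, /, [, id, num, λ }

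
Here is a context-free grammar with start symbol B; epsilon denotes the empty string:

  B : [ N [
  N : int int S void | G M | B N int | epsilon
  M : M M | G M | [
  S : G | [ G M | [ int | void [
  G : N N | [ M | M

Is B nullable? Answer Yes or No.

Nullable nonterminals: G, N, S.
No production of B has an RHS whose symbols are all nullable, so B is not nullable.

No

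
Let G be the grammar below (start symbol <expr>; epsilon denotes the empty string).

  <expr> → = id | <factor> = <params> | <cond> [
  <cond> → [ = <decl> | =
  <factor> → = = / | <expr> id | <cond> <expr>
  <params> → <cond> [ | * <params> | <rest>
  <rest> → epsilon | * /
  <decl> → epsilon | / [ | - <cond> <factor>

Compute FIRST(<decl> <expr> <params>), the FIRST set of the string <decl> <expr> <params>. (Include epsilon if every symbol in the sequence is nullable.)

{ -, /, =, [ }

Add FIRST(<decl>)\{epsilon} = { -, / }; <decl> is nullable, continue.
Add FIRST(<expr>) = { =, [ }; <expr> is not nullable, stop.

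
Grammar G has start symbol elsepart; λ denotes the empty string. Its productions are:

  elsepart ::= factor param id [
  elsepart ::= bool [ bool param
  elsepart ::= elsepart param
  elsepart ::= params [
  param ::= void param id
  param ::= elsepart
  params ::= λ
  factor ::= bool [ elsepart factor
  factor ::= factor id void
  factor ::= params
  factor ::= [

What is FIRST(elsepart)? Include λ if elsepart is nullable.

{ [, bool, id, void }

From elsepart ::= factor param id [: factor nullable, take FIRST(factor) ∪ FIRST(param) = { [, bool, id, void }.
elsepart ::= bool [ bool param contributes {bool}.
From elsepart ::= elsepart param: add FIRST(elsepart) = { [, bool, id, void }.
From elsepart ::= params [: params nullable, take FIRST(params) ∪ {[} = { [ }.
Union: FIRST(elsepart) = { [, bool, id, void }.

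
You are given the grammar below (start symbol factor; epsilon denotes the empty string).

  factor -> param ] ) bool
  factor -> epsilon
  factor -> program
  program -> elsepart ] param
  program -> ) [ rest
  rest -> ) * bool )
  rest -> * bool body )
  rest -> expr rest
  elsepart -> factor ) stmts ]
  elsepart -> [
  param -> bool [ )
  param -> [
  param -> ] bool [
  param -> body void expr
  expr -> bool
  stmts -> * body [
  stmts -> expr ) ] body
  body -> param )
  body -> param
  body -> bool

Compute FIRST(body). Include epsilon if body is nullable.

{ [, ], bool }

From body -> param ): add FIRST(param) = { [, ], bool }.
From body -> param: add FIRST(param) = { [, ], bool }.
body -> bool contributes {bool}.
Union: FIRST(body) = { [, ], bool }.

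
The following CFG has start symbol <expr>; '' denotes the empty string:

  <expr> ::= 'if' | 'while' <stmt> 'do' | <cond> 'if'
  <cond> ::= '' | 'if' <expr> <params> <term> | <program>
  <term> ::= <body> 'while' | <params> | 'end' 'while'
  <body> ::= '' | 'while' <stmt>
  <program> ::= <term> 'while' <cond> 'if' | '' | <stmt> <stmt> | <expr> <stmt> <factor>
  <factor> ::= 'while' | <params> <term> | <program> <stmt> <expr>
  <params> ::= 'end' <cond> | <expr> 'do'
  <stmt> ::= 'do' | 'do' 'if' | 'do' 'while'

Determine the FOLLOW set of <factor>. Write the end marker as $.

In <program> ::= <expr> <stmt> <factor>: <factor> is at the end, add FOLLOW(<program>) = { 'do', 'end', 'if', 'while' }.
Union: FOLLOW(<factor>) = { 'do', 'end', 'if', 'while' }.

{ 'do', 'end', 'if', 'while' }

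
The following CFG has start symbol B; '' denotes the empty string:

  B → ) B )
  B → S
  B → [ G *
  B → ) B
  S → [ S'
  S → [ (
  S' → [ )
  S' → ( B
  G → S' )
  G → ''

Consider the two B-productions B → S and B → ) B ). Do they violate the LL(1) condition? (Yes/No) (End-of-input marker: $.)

FIRST(S) = { [ } and FIRST() B )) = { ) }.
The FIRST sets are disjoint and neither alternative is nullable — no conflict.

No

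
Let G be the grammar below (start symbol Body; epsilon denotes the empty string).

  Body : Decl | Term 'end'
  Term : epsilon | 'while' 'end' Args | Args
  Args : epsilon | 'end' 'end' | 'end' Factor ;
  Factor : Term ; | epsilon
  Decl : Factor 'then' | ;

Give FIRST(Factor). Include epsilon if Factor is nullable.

{ 'end', 'while', ;, epsilon }

From Factor : Term ;: Term nullable, take FIRST(Term) ∪ {;} = { 'end', 'while', ; }.
Factor : epsilon contributes epsilon.
Union: FIRST(Factor) = { 'end', 'while', ;, epsilon }.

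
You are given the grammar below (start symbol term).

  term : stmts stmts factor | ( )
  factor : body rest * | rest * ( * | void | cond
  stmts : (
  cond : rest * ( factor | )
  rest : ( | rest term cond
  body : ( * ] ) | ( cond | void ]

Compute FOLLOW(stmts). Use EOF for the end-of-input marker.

In term : stmts stmts factor: add FIRST(stmts factor) = { ( }.
In term : stmts stmts factor: add FIRST(factor) = { (, ), void }.
Union: FOLLOW(stmts) = { (, ), void }.

{ (, ), void }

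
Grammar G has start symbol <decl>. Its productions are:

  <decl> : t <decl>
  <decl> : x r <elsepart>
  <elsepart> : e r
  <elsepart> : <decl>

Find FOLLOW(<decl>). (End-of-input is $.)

<decl> is the start symbol, so $ ∈ FOLLOW(<decl>).
In <decl> : t <decl>: <decl> is at the end, add FOLLOW(<decl>) = { $ }.
In <elsepart> : <decl>: <decl> is at the end, add FOLLOW(<elsepart>) = { $ }.
Union: FOLLOW(<decl>) = { $ }.

{ $ }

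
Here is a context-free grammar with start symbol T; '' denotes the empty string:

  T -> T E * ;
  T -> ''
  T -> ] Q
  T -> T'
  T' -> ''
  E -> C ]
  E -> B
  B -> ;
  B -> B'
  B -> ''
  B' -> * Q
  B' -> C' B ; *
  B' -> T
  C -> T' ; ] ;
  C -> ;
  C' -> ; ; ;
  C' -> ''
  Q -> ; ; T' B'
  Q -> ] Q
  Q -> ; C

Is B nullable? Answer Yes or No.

B has an ''-production, so B ⇒ ''.

Yes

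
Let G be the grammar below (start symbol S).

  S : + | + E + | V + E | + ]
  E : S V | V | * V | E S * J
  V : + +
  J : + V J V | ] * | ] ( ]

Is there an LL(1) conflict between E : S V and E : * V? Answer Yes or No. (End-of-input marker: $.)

No

FIRST(S V) = { + } and FIRST(* V) = { * }.
The FIRST sets are disjoint and neither alternative is nullable — no conflict.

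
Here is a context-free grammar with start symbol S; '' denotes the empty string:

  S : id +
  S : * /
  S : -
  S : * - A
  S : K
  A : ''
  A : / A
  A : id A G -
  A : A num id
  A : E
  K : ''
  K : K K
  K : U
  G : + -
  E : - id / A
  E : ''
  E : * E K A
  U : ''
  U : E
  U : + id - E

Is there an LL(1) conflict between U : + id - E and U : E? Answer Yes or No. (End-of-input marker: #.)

FIRST(+ id - E) = { + } and FIRST(E) = { *, -, '' }.
The second alternative is nullable and FOLLOW(U) = { #, *, +, -, /, id, num } shares + with FIRST of the first — conflict.

Yes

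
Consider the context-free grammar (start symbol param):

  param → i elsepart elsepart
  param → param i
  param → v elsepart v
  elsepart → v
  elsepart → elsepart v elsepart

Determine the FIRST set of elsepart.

{ v }

elsepart → v contributes {v}.
From elsepart → elsepart v elsepart: add FIRST(elsepart) = { v }.
Union: FIRST(elsepart) = { v }.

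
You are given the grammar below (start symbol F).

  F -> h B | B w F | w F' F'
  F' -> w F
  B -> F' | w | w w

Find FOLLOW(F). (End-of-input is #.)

F is the start symbol, so # ∈ FOLLOW(F).
In F -> B w F: F is at the end, add FOLLOW(F) = { #, w }.
In F' -> w F: F is at the end, add FOLLOW(F') = { #, w }.
Union: FOLLOW(F) = { #, w }.

{ #, w }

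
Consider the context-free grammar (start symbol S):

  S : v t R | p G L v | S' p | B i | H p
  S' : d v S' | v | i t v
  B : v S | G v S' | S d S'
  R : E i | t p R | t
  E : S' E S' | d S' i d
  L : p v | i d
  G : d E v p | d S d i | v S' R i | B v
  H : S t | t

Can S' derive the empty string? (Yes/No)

No

No nonterminal in this grammar is nullable.
No production of S' has an RHS whose symbols are all nullable, so S' is not nullable.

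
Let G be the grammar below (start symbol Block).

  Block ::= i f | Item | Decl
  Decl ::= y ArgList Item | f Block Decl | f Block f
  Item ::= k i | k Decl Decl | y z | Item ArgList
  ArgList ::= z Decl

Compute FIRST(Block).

{ f, i, k, y }

Block ::= i f contributes {i}.
From Block ::= Item: add FIRST(Item) = { k, y }.
From Block ::= Decl: add FIRST(Decl) = { f, y }.
Union: FIRST(Block) = { f, i, k, y }.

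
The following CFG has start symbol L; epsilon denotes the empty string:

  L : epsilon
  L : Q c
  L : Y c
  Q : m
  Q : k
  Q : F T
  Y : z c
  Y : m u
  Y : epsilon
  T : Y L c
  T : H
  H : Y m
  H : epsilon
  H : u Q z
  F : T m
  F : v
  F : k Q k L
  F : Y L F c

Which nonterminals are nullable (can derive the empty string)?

Directly nullable (have an epsilon-production): L, Y, H.
T : H with every symbol nullable, so T is nullable.
No other nonterminal has a production whose RHS symbols are all nullable.

{ H, L, T, Y }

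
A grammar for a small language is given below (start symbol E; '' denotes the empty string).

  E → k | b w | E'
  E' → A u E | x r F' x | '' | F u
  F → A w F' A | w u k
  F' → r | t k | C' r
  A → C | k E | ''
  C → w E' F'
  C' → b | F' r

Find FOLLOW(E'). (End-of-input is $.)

In E → E': E' is at the end, add FOLLOW(E) = { $, b, r, t, u, w }.
In C → w E' F': add FIRST(F') = { b, r, t }.
Union: FOLLOW(E') = { $, b, r, t, u, w }.

{ $, b, r, t, u, w }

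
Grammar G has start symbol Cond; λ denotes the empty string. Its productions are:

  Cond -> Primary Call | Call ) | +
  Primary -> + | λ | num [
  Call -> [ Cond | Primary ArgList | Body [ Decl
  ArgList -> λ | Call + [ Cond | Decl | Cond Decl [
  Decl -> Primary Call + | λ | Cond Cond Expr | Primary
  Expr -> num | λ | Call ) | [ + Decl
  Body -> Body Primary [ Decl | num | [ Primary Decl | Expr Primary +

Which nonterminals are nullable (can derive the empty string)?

Directly nullable (have an λ-production): Primary, ArgList, Decl, Expr.
Call -> Primary ArgList with every symbol nullable, so Call is nullable.
Cond -> Primary Call with every symbol nullable, so Cond is nullable.
No other nonterminal has a production whose RHS symbols are all nullable.

{ ArgList, Call, Cond, Decl, Expr, Primary }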